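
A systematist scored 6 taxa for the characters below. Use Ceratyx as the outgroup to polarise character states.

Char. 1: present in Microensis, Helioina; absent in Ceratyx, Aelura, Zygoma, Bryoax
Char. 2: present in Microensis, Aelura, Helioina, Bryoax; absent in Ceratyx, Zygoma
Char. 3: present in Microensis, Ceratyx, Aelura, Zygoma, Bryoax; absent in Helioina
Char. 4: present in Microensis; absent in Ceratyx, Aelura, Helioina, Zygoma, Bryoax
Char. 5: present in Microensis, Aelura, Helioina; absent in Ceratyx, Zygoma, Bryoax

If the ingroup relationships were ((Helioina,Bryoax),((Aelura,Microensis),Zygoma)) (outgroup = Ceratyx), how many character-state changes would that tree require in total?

Map each character onto ((Helioina,Bryoax),((Aelura,Microensis),Zygoma)) (rooted by Ceratyx) and count the minimum state changes it requires (Fitch parsimony):
Char. 1: 2; Char. 2: 2; Char. 3: 1; Char. 4: 1; Char. 5: 2.
Total tree length = 8.

8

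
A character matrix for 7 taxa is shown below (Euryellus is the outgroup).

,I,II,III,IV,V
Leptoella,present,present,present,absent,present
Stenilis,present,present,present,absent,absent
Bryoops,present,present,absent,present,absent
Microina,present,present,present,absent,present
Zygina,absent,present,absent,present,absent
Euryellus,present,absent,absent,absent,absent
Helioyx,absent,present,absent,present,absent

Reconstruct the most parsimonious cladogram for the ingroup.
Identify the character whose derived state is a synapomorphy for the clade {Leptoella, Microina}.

Character polarity is set by the outgroup: the derived state is whichever differs from the outgroup's state, so for I the derived state is 'absent', and for the remaining characters it is 'present'.
Only Helioyx and Zygina show the derived state 'absent' for I, supporting them as a clade.
II (derived state 'present') is shared by all ingroup taxa — unites the whole ingroup.
III (derived state 'present') is shared by Leptoella, Microina, and Stenilis — a synapomorphy uniting that clade.
Only Bryoops, Helioyx, and Zygina show the derived state 'present' for IV, supporting them as a clade.
V (derived state 'present') is shared by Leptoella and Microina — a synapomorphy uniting that clade.
Most parsimonious ingroup topology: ((Stenilis,(Leptoella,Microina)),((Helioyx,Zygina),Bryoops)).
The clade {Leptoella, Microina} is supported by V: its derived state 'present' occurs in exactly those taxa and in no other taxon (including the outgroup).

V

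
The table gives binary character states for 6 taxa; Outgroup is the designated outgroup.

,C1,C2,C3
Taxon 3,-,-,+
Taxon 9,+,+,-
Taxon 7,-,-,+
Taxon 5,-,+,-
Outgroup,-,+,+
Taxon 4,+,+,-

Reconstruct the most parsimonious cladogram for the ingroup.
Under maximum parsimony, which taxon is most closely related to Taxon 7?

Taxon 3

Character polarity is set by the outgroup: the derived state is whichever differs from the outgroup's state, so for C2, C3 the derived state is '-', and for the remaining characters it is '+'.
C1: derived state '+' in Taxon 4 and Taxon 9 only — synapomorphy for {Taxon 4, Taxon 9}.
C2: derived state '-' in Taxon 3 and Taxon 7 only — synapomorphy for {Taxon 3, Taxon 7}.
C3 (derived state '-') is shared by Taxon 4, Taxon 5, and Taxon 9 — a synapomorphy uniting that clade.
Most parsimonious ingroup topology: ((Taxon 5,(Taxon 9,Taxon 4)),(Taxon 7,Taxon 3)).
Taxon 7 and Taxon 3 form a cherry on this tree, so they are sister taxa.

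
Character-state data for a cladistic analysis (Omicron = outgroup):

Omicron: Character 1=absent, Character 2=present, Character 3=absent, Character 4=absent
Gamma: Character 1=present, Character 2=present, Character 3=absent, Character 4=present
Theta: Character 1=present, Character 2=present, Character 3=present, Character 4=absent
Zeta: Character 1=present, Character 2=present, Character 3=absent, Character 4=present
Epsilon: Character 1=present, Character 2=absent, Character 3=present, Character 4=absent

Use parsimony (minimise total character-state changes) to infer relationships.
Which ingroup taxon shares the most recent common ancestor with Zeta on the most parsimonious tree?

Gamma

Character polarity is set by the outgroup: the derived state is whichever differs from the outgroup's state, so for Character 2 the derived state is 'absent', and for the remaining characters it is 'present'.
All ingroup taxa share the derived state 'present' for Character 1; it defines the ingroup but does not resolve relationships within it.
Character 2: derived state 'absent' in Epsilon only — an autapomorphy, so it tells us nothing about relationships among taxa.
Character 3: derived state 'present' in Epsilon and Theta only — synapomorphy for {Epsilon, Theta}.
Character 4 (derived state 'present') is shared by Gamma and Zeta — a synapomorphy uniting that clade.
Most parsimonious ingroup topology: ((Theta,Epsilon),(Gamma,Zeta)).
Zeta and Gamma form a cherry on this tree, so they are sister taxa.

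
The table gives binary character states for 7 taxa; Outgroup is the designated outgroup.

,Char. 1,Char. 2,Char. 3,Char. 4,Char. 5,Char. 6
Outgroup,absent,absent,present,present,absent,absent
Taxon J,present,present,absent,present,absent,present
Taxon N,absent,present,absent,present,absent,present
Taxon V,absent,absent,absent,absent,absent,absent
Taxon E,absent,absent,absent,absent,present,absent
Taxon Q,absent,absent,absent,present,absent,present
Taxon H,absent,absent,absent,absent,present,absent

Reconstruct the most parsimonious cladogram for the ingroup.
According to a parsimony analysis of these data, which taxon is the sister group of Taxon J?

Character polarity is set by the outgroup: the derived state is whichever differs from the outgroup's state, so for Char. 3, Char. 4 the derived state is 'absent', and for the remaining characters it is 'present'.
Char. 1 (derived state 'present') is unique to Taxon J (autapomorphy; uninformative for grouping).
Char. 2: derived state 'present' in Taxon J and Taxon N only — synapomorphy for {Taxon J, Taxon N}.
All ingroup taxa share the derived state 'absent' for Char. 3; it defines the ingroup but does not resolve relationships within it.
Char. 4: derived state 'absent' in Taxon E, Taxon H, and Taxon V only — synapomorphy for {Taxon E, Taxon H, Taxon V}.
Char. 5 (derived state 'present') is shared by Taxon E and Taxon H — a synapomorphy uniting that clade.
Char. 6: derived state 'present' in Taxon J, Taxon N, and Taxon Q only — synapomorphy for {Taxon J, Taxon N, Taxon Q}.
Most parsimonious ingroup topology: (((Taxon J,Taxon N),Taxon Q),(Taxon V,(Taxon E,Taxon H))).
Taxon J and Taxon N form a cherry on this tree, so they are sister taxa.

Taxon N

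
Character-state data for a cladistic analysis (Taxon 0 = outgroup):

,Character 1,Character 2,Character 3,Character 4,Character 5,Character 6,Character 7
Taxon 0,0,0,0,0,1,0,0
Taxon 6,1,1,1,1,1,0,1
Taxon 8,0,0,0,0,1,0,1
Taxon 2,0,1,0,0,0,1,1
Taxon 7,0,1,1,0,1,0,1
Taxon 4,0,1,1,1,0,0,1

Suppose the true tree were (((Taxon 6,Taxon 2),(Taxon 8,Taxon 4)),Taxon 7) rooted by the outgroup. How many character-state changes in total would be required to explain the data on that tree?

Map each character onto (((Taxon 6,Taxon 2),(Taxon 8,Taxon 4)),Taxon 7) (rooted by Taxon 0) and count the minimum state changes it requires (Fitch parsimony):
Character 1: 1; Character 2: 2; Character 3: 3; Character 4: 2; Character 5: 2; Character 6: 1; Character 7: 1.
Total tree length = 12.

12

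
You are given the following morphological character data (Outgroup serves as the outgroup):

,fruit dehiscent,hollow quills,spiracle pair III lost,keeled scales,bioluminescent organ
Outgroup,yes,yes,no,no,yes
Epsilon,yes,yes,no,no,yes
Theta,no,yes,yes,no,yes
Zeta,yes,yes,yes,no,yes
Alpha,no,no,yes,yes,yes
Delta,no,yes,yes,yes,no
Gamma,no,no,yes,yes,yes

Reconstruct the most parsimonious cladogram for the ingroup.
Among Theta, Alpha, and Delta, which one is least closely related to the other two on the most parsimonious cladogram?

Theta

Character polarity is set by the outgroup: the derived state is whichever differs from the outgroup's state, so for fruit dehiscent, hollow quills, bioluminescent organ the derived state is 'no', and for the remaining characters it is 'yes'.
fruit dehiscent: derived state 'no' in Alpha, Delta, Gamma, and Theta only — synapomorphy for {Alpha, Delta, Gamma, Theta}.
hollow quills: derived state 'no' in Alpha and Gamma only — synapomorphy for {Alpha, Gamma}.
spiracle pair III lost: derived state 'yes' in Alpha, Delta, Gamma, Theta, and Zeta only — synapomorphy for {Alpha, Delta, Gamma, Theta, Zeta}.
keeled scales (derived state 'yes') is shared by Alpha, Delta, and Gamma — a synapomorphy uniting that clade.
bioluminescent organ (derived state 'no') is unique to Delta (autapomorphy; uninformative for grouping).
Most parsimonious ingroup topology: (Epsilon,((Theta,((Alpha,Gamma),Delta)),Zeta)).
Alpha and Delta share a more recent common ancestor with each other than either does with Theta, so Theta is the least closely related of the three.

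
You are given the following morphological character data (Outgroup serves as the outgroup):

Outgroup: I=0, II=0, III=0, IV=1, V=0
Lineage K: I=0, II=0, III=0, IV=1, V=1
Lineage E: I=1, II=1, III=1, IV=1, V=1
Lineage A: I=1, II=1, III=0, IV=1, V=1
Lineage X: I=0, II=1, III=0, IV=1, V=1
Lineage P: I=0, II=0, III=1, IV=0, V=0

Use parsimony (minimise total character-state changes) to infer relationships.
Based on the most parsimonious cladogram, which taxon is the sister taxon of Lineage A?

Character polarity is set by the outgroup: the derived state is whichever differs from the outgroup's state, so for IV the derived state is '0', and for the remaining characters it is '1'.
I (derived state '1') is shared by Lineage A and Lineage E — a synapomorphy uniting that clade.
II: derived state '1' in Lineage A, Lineage E, and Lineage X only — synapomorphy for {Lineage A, Lineage E, Lineage X}.
III (state '1') occurs in Lineage E and Lineage P but conflicts with the nesting implied by the other characters — most parsimoniously interpreted as homoplasy.
IV: derived state '0' in Lineage P only — an autapomorphy, so it tells us nothing about relationships among taxa.
V (derived state '1') is shared by Lineage A, Lineage E, Lineage K, and Lineage X — a synapomorphy uniting that clade.
Most parsimonious ingroup topology: ((Lineage K,((Lineage E,Lineage A),Lineage X)),Lineage P).
Lineage A and Lineage E form a cherry on this tree, so they are sister taxa.

Lineage E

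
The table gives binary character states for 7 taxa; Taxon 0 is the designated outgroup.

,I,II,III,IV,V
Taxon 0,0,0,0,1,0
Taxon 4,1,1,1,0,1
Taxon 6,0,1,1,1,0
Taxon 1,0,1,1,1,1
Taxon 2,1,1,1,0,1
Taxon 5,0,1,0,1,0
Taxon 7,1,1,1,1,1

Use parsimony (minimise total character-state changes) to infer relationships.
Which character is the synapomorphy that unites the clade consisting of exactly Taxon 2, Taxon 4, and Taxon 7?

Character polarity is set by the outgroup: the derived state is whichever differs from the outgroup's state, so for IV the derived state is '0', and for the remaining characters it is '1'.
I (derived state '1') is shared by Taxon 2, Taxon 4, and Taxon 7 — a synapomorphy uniting that clade.
All ingroup taxa share the derived state '1' for II; it defines the ingroup but does not resolve relationships within it.
Only Taxon 1, Taxon 2, Taxon 4, Taxon 6, and Taxon 7 show the derived state '1' for III, supporting them as a clade.
IV: derived state '0' in Taxon 2 and Taxon 4 only — synapomorphy for {Taxon 2, Taxon 4}.
V (derived state '1') is shared by Taxon 1, Taxon 2, Taxon 4, and Taxon 7 — a synapomorphy uniting that clade.
Most parsimonious ingroup topology: (((Taxon 1,(Taxon 7,(Taxon 2,Taxon 4))),Taxon 6),Taxon 5).
The clade {Taxon 2, Taxon 4, Taxon 7} is supported by I: its derived state '1' occurs in exactly those taxa and in no other taxon (including the outgroup).

I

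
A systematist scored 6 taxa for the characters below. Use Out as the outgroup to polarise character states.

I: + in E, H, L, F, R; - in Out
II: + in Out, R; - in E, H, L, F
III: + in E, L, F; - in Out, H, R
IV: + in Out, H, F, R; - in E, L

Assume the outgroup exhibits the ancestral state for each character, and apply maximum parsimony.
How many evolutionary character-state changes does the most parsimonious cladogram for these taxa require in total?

Character polarity is set by the outgroup: the derived state is whichever differs from the outgroup's state, so for II, IV the derived state is '-', and for the remaining characters it is '+'.
All ingroup taxa share the derived state '+' for I; it defines the ingroup but does not resolve relationships within it.
II: derived state '-' in E, F, H, and L only — synapomorphy for {E, F, H, L}.
Only E, F, and L show the derived state '+' for III, supporting them as a clade.
IV (derived state '-') is shared by E and L — a synapomorphy uniting that clade.
Most parsimonious ingroup topology: ((((E,L),F),H),R).
Changes per character on this tree: I: 1; II: 1; III: 1; IV: 1.
Total = 4.

4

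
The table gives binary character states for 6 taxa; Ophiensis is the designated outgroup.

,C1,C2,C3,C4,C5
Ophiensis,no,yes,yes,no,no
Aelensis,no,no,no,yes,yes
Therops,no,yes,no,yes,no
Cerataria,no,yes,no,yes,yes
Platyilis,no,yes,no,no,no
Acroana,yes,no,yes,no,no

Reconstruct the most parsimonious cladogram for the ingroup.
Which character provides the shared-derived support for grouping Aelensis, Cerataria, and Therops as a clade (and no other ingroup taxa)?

Character polarity is set by the outgroup: the derived state is whichever differs from the outgroup's state, so for C2, C3 the derived state is 'no', and for the remaining characters it is 'yes'.
C1: derived state 'yes' in Acroana only — an autapomorphy, so it tells us nothing about relationships among taxa.
C2 groups Acroana and Aelensis, which is incompatible with the clades supported by the remaining characters; treating it as convergent (homoplasy) costs fewer steps than any alternative tree.
Only Aelensis, Cerataria, Platyilis, and Therops show the derived state 'no' for C3, supporting them as a clade.
C4 (derived state 'yes') is shared by Aelensis, Cerataria, and Therops — a synapomorphy uniting that clade.
C5: derived state 'yes' in Aelensis and Cerataria only — synapomorphy for {Aelensis, Cerataria}.
Most parsimonious ingroup topology: ((((Aelensis,Cerataria),Therops),Platyilis),Acroana).
The clade {Aelensis, Cerataria, Therops} is supported by C4: its derived state 'yes' occurs in exactly those taxa and in no other taxon (including the outgroup).

C4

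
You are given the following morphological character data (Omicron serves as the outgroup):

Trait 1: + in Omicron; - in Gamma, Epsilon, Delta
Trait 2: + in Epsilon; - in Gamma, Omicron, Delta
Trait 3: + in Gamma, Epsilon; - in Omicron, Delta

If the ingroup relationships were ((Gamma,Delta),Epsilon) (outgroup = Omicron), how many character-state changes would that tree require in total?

4

Map each character onto ((Gamma,Delta),Epsilon) (rooted by Omicron) and count the minimum state changes it requires (Fitch parsimony):
Trait 1: 1; Trait 2: 1; Trait 3: 2.
Total tree length = 4.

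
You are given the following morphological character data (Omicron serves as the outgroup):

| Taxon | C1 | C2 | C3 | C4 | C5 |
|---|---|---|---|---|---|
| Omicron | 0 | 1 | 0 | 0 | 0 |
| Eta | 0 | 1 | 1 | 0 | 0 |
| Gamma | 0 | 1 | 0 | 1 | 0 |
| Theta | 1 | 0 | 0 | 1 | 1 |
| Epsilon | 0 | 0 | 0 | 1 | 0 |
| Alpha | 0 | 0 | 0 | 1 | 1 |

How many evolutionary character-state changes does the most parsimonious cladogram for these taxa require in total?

Character polarity is set by the outgroup: the derived state is whichever differs from the outgroup's state, so for C2 the derived state is '0', and for the remaining characters it is '1'.
C1: derived state '1' in Theta only — an autapomorphy, so it tells us nothing about relationships among taxa.
Only Alpha, Epsilon, and Theta show the derived state '0' for C2, supporting them as a clade.
C3 (derived state '1') is unique to Eta (autapomorphy; uninformative for grouping).
C4 (derived state '1') is shared by Alpha, Epsilon, Gamma, and Theta — a synapomorphy uniting that clade.
C5 (derived state '1') is shared by Alpha and Theta — a synapomorphy uniting that clade.
Most parsimonious ingroup topology: (Eta,(Gamma,((Theta,Alpha),Epsilon))).
Changes per character on this tree: C1: 1; C2: 1; C3: 1; C4: 1; C5: 1.
Total = 5.

5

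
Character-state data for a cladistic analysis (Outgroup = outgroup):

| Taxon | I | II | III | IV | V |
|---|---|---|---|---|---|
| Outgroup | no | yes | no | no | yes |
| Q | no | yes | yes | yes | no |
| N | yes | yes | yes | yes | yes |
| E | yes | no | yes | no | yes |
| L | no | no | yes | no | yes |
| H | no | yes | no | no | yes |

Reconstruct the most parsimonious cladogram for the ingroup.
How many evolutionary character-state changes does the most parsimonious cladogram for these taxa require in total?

Character polarity is set by the outgroup: the derived state is whichever differs from the outgroup's state, so for II, V the derived state is 'no', and for the remaining characters it is 'yes'.
I groups E and N, which is incompatible with the clades supported by the remaining characters; treating it as convergent (homoplasy) costs fewer steps than any alternative tree.
II: derived state 'no' in E and L only — synapomorphy for {E, L}.
III (derived state 'yes') is shared by E, L, N, and Q — a synapomorphy uniting that clade.
Only N and Q show the derived state 'yes' for IV, supporting them as a clade.
V (derived state 'no') is unique to Q (autapomorphy; uninformative for grouping).
Most parsimonious ingroup topology: (((Q,N),(E,L)),H).
Changes per character on this tree: I: 2; II: 1; III: 1; IV: 1; V: 1.
Total = 6.

6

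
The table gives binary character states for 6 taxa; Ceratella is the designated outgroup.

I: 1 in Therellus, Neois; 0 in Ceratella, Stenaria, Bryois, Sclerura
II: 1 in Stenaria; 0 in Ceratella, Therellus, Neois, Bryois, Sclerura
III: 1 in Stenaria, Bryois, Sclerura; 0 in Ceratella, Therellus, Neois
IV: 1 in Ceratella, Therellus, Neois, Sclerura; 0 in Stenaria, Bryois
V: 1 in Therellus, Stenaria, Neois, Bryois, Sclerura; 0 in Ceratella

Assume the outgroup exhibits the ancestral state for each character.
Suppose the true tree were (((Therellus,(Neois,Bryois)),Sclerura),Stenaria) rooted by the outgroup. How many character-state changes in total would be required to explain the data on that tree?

Map each character onto (((Therellus,(Neois,Bryois)),Sclerura),Stenaria) (rooted by Ceratella) and count the minimum state changes it requires (Fitch parsimony):
I: 2; II: 1; III: 3; IV: 2; V: 1.
Total tree length = 9.

9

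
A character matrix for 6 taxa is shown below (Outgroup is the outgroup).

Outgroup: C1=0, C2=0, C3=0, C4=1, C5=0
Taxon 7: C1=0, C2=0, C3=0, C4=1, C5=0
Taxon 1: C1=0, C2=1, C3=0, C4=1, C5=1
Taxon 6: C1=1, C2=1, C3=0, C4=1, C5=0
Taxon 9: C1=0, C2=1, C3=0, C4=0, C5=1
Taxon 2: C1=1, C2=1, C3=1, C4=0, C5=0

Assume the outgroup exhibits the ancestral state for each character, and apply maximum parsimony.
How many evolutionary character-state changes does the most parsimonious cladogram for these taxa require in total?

Character polarity is set by the outgroup: the derived state is whichever differs from the outgroup's state, so for C4 the derived state is '0', and for the remaining characters it is '1'.
C1: derived state '1' in Taxon 2 and Taxon 6 only — synapomorphy for {Taxon 2, Taxon 6}.
Only Taxon 1, Taxon 2, Taxon 6, and Taxon 9 show the derived state '1' for C2, supporting them as a clade.
C3 (derived state '1') is unique to Taxon 2 (autapomorphy; uninformative for grouping).
C4 groups Taxon 2 and Taxon 9, which is incompatible with the clades supported by the remaining characters; treating it as convergent (homoplasy) costs fewer steps than any alternative tree.
Only Taxon 1 and Taxon 9 show the derived state '1' for C5, supporting them as a clade.
Most parsimonious ingroup topology: (Taxon 7,((Taxon 1,Taxon 9),(Taxon 6,Taxon 2))).
Changes per character on this tree: C1: 1; C2: 1; C3: 1; C4: 2; C5: 1.
Total = 6.

6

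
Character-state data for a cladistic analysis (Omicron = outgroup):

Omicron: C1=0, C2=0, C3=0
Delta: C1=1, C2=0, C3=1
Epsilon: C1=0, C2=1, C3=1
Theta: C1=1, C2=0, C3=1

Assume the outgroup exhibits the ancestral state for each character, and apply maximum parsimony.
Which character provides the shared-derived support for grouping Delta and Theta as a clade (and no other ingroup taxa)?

C1

The outgroup has state '0' for every character, so '1' is the derived state throughout.
Only Delta and Theta show the derived state '1' for C1, supporting them as a clade.
C2 (derived state '1') is unique to Epsilon (autapomorphy; uninformative for grouping).
C3 (derived state '1') is shared by all ingroup taxa — unites the whole ingroup.
Most parsimonious ingroup topology: ((Delta,Theta),Epsilon).
The clade {Delta, Theta} is supported by C1: its derived state '1' occurs in exactly those taxa and in no other taxon (including the outgroup).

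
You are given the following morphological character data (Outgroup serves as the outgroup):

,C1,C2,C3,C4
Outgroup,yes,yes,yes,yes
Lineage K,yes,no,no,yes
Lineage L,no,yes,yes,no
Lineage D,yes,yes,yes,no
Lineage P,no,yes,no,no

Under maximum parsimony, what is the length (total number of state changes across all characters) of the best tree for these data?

5

The outgroup has state 'yes' for every character, so 'no' is the derived state throughout.
Only Lineage L and Lineage P show the derived state 'no' for C1, supporting them as a clade.
C2: derived state 'no' in Lineage K only — an autapomorphy, so it tells us nothing about relationships among taxa.
C3 groups Lineage K and Lineage P, which is incompatible with the clades supported by the remaining characters; treating it as convergent (homoplasy) costs fewer steps than any alternative tree.
C4: derived state 'no' in Lineage D, Lineage L, and Lineage P only — synapomorphy for {Lineage D, Lineage L, Lineage P}.
Most parsimonious ingroup topology: (Lineage K,((Lineage L,Lineage P),Lineage D)).
Changes per character on this tree: C1: 1; C2: 1; C3: 2; C4: 1.
Total = 5.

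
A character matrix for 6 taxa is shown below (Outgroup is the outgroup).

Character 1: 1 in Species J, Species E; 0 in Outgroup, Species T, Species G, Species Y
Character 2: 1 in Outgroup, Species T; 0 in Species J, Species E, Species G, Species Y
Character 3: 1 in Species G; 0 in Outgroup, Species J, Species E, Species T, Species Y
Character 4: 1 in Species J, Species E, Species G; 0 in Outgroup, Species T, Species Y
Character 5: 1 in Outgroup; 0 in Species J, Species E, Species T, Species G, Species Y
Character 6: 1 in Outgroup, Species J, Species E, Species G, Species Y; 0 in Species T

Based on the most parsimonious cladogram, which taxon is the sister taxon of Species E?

Character polarity is set by the outgroup: the derived state is whichever differs from the outgroup's state, so for Character 2, Character 5, Character 6 the derived state is '0', and for the remaining characters it is '1'.
Only Species E and Species J show the derived state '1' for Character 1, supporting them as a clade.
Only Species E, Species G, Species J, and Species Y show the derived state '0' for Character 2, supporting them as a clade.
Character 3 (derived state '1') is unique to Species G (autapomorphy; uninformative for grouping).
Only Species E, Species G, and Species J show the derived state '1' for Character 4, supporting them as a clade.
All ingroup taxa share the derived state '0' for Character 5; it defines the ingroup but does not resolve relationships within it.
Character 6 (derived state '0') is unique to Species T (autapomorphy; uninformative for grouping).
Most parsimonious ingroup topology: ((((Species J,Species E),Species G),Species Y),Species T).
Species E and Species J form a cherry on this tree, so they are sister taxa.

Species J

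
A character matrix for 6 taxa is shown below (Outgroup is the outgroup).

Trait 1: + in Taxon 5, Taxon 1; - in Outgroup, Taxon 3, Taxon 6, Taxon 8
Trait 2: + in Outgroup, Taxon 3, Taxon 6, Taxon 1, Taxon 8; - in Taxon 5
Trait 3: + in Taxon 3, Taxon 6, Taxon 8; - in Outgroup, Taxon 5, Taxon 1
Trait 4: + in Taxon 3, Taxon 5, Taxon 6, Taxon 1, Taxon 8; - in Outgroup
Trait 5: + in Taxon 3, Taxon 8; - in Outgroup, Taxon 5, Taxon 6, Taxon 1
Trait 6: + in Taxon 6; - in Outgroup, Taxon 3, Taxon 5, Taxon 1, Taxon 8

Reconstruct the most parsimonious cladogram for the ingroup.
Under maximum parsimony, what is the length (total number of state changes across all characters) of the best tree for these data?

6

Character polarity is set by the outgroup: the derived state is whichever differs from the outgroup's state, so for Trait 2 the derived state is '-', and for the remaining characters it is '+'.
Trait 1 (derived state '+') is shared by Taxon 1 and Taxon 5 — a synapomorphy uniting that clade.
Trait 2: derived state '-' in Taxon 5 only — an autapomorphy, so it tells us nothing about relationships among taxa.
Trait 3 (derived state '+') is shared by Taxon 3, Taxon 6, and Taxon 8 — a synapomorphy uniting that clade.
Trait 4 (derived state '+') is shared by all ingroup taxa — unites the whole ingroup.
Trait 5: derived state '+' in Taxon 3 and Taxon 8 only — synapomorphy for {Taxon 3, Taxon 8}.
Trait 6 (derived state '+') is unique to Taxon 6 (autapomorphy; uninformative for grouping).
Most parsimonious ingroup topology: (((Taxon 3,Taxon 8),Taxon 6),(Taxon 5,Taxon 1)).
Changes per character on this tree: Trait 1: 1; Trait 2: 1; Trait 3: 1; Trait 4: 1; Trait 5: 1; Trait 6: 1.
Total = 6.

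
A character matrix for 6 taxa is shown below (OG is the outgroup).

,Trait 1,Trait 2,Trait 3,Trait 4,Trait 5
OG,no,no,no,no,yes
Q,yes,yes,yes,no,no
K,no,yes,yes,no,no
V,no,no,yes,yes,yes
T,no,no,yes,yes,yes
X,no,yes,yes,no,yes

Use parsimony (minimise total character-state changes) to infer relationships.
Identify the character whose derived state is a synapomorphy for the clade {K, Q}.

Character polarity is set by the outgroup: the derived state is whichever differs from the outgroup's state, so for Trait 5 the derived state is 'no', and for the remaining characters it is 'yes'.
Trait 1: derived state 'yes' in Q only — an autapomorphy, so it tells us nothing about relationships among taxa.
Only K, Q, and X show the derived state 'yes' for Trait 2, supporting them as a clade.
All ingroup taxa share the derived state 'yes' for Trait 3; it defines the ingroup but does not resolve relationships within it.
Trait 4: derived state 'yes' in T and V only — synapomorphy for {T, V}.
Only K and Q show the derived state 'no' for Trait 5, supporting them as a clade.
Most parsimonious ingroup topology: (((Q,K),X),(V,T)).
The clade {K, Q} is supported by Trait 5: its derived state 'no' occurs in exactly those taxa and in no other taxon (including the outgroup).

Trait 5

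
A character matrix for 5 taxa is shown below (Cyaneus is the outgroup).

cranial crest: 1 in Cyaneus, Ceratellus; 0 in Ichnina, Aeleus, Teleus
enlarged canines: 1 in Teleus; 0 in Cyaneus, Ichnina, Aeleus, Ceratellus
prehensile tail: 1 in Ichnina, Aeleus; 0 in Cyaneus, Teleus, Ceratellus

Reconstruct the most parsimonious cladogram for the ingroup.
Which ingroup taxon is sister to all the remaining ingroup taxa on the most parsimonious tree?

Character polarity is set by the outgroup: the derived state is whichever differs from the outgroup's state, so for cranial crest the derived state is '0', and for the remaining characters it is '1'.
cranial crest (derived state '0') is shared by Aeleus, Ichnina, and Teleus — a synapomorphy uniting that clade.
enlarged canines (derived state '1') is unique to Teleus (autapomorphy; uninformative for grouping).
prehensile tail (derived state '1') is shared by Aeleus and Ichnina — a synapomorphy uniting that clade.
Most parsimonious ingroup topology: (((Ichnina,Aeleus),Teleus),Ceratellus).
Ceratellus is sister to the clade containing all other ingroup taxa, so it is the earliest-diverging (most basal) ingroup lineage.

Ceratellus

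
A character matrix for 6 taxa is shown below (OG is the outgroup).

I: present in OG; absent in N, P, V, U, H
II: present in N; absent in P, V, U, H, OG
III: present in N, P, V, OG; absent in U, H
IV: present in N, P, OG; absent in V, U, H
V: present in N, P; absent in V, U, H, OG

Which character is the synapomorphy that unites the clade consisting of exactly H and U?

Character polarity is set by the outgroup: the derived state is whichever differs from the outgroup's state, so for I, III, IV the derived state is 'absent', and for the remaining characters it is 'present'.
I (derived state 'absent') is shared by all ingroup taxa — unites the whole ingroup.
II: derived state 'present' in N only — an autapomorphy, so it tells us nothing about relationships among taxa.
III (derived state 'absent') is shared by H and U — a synapomorphy uniting that clade.
IV: derived state 'absent' in H, U, and V only — synapomorphy for {H, U, V}.
V (derived state 'present') is shared by N and P — a synapomorphy uniting that clade.
Most parsimonious ingroup topology: (((H,U),V),(N,P)).
The clade {H, U} is supported by III: its derived state 'absent' occurs in exactly those taxa and in no other taxon (including the outgroup).

III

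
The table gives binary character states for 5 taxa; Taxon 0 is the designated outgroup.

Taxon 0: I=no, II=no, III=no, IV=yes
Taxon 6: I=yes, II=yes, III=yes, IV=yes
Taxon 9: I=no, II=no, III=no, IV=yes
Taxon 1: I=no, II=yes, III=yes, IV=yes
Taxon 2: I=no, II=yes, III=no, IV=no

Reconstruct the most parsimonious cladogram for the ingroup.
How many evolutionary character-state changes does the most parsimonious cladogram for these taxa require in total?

4

Character polarity is set by the outgroup: the derived state is whichever differs from the outgroup's state, so for IV the derived state is 'no', and for the remaining characters it is 'yes'.
I (derived state 'yes') is unique to Taxon 6 (autapomorphy; uninformative for grouping).
II (derived state 'yes') is shared by Taxon 1, Taxon 2, and Taxon 6 — a synapomorphy uniting that clade.
III: derived state 'yes' in Taxon 1 and Taxon 6 only — synapomorphy for {Taxon 1, Taxon 6}.
IV (derived state 'no') is unique to Taxon 2 (autapomorphy; uninformative for grouping).
Most parsimonious ingroup topology: (Taxon 9,((Taxon 1,Taxon 6),Taxon 2)).
Changes per character on this tree: I: 1; II: 1; III: 1; IV: 1.
Total = 4.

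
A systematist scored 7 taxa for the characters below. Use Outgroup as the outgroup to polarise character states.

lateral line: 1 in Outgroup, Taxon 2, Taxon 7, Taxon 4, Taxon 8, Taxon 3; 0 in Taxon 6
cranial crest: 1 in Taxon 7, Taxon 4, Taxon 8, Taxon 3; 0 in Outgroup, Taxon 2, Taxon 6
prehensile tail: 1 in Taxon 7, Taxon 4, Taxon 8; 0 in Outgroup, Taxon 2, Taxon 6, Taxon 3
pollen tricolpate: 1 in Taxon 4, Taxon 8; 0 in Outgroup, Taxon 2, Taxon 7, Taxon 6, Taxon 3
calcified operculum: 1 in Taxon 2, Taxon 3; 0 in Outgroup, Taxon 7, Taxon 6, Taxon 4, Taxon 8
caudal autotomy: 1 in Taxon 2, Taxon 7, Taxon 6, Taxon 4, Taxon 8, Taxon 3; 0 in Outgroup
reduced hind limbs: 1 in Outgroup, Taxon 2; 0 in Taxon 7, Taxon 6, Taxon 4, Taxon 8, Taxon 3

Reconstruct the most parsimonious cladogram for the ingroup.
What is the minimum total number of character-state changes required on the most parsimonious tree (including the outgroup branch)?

Character polarity is set by the outgroup: the derived state is whichever differs from the outgroup's state, so for lateral line, reduced hind limbs the derived state is '0', and for the remaining characters it is '1'.
lateral line (derived state '0') is unique to Taxon 6 (autapomorphy; uninformative for grouping).
cranial crest: derived state '1' in Taxon 3, Taxon 4, Taxon 7, and Taxon 8 only — synapomorphy for {Taxon 3, Taxon 4, Taxon 7, Taxon 8}.
prehensile tail (derived state '1') is shared by Taxon 4, Taxon 7, and Taxon 8 — a synapomorphy uniting that clade.
pollen tricolpate: derived state '1' in Taxon 4 and Taxon 8 only — synapomorphy for {Taxon 4, Taxon 8}.
calcified operculum (state '1') occurs in Taxon 2 and Taxon 3 but conflicts with the nesting implied by the other characters — most parsimoniously interpreted as homoplasy.
caudal autotomy (derived state '1') is shared by all ingroup taxa — unites the whole ingroup.
Only Taxon 3, Taxon 4, Taxon 6, Taxon 7, and Taxon 8 show the derived state '0' for reduced hind limbs, supporting them as a clade.
Most parsimonious ingroup topology: (Taxon 2,(((Taxon 7,(Taxon 4,Taxon 8)),Taxon 3),Taxon 6)).
Changes per character on this tree: lateral line: 1; cranial crest: 1; prehensile tail: 1; pollen tricolpate: 1; calcified operculum: 2; caudal autotomy: 1; reduced hind limbs: 1.
Total = 8.

8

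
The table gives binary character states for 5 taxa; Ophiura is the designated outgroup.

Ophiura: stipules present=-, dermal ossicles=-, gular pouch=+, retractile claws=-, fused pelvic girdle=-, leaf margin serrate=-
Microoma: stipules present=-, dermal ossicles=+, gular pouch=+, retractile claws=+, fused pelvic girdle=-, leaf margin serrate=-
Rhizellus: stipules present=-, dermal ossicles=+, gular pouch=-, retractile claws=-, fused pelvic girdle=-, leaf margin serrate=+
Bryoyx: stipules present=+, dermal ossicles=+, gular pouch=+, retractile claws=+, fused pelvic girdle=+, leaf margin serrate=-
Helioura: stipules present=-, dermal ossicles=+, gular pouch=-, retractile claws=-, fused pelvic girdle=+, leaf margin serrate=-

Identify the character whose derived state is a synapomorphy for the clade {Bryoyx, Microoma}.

Character polarity is set by the outgroup: the derived state is whichever differs from the outgroup's state, so for gular pouch the derived state is '-', and for the remaining characters it is '+'.
stipules present (derived state '+') is unique to Bryoyx (autapomorphy; uninformative for grouping).
All ingroup taxa share the derived state '+' for dermal ossicles; it defines the ingroup but does not resolve relationships within it.
Only Helioura and Rhizellus show the derived state '-' for gular pouch, supporting them as a clade.
retractile claws (derived state '+') is shared by Bryoyx and Microoma — a synapomorphy uniting that clade.
fused pelvic girdle (state '+') occurs in Bryoyx and Helioura but conflicts with the nesting implied by the other characters — most parsimoniously interpreted as homoplasy.
leaf margin serrate: derived state '+' in Rhizellus only — an autapomorphy, so it tells us nothing about relationships among taxa.
Most parsimonious ingroup topology: ((Microoma,Bryoyx),(Rhizellus,Helioura)).
The clade {Bryoyx, Microoma} is supported by retractile claws: its derived state '+' occurs in exactly those taxa and in no other taxon (including the outgroup).

retractile claws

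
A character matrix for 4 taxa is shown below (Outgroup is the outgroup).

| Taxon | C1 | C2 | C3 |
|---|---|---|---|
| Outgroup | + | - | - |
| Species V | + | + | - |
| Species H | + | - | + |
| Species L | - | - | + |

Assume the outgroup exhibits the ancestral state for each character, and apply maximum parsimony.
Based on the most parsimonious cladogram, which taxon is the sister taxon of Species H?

Species L

Character polarity is set by the outgroup: the derived state is whichever differs from the outgroup's state, so for C1 the derived state is '-', and for the remaining characters it is '+'.
C1: derived state '-' in Species L only — an autapomorphy, so it tells us nothing about relationships among taxa.
C2: derived state '+' in Species V only — an autapomorphy, so it tells us nothing about relationships among taxa.
C3 (derived state '+') is shared by Species H and Species L — a synapomorphy uniting that clade.
Most parsimonious ingroup topology: (Species V,(Species H,Species L)).
Species H and Species L form a cherry on this tree, so they are sister taxa.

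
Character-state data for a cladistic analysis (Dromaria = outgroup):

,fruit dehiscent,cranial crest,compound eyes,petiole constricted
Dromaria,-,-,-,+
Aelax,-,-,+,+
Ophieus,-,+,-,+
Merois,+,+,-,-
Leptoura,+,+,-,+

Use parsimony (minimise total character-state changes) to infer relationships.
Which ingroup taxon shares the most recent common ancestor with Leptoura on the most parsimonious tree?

Character polarity is set by the outgroup: the derived state is whichever differs from the outgroup's state, so for petiole constricted the derived state is '-', and for the remaining characters it is '+'.
fruit dehiscent (derived state '+') is shared by Leptoura and Merois — a synapomorphy uniting that clade.
cranial crest (derived state '+') is shared by Leptoura, Merois, and Ophieus — a synapomorphy uniting that clade.
compound eyes (derived state '+') is unique to Aelax (autapomorphy; uninformative for grouping).
petiole constricted (derived state '-') is unique to Merois (autapomorphy; uninformative for grouping).
Most parsimonious ingroup topology: (Aelax,(Ophieus,(Merois,Leptoura))).
Leptoura and Merois form a cherry on this tree, so they are sister taxa.

Merois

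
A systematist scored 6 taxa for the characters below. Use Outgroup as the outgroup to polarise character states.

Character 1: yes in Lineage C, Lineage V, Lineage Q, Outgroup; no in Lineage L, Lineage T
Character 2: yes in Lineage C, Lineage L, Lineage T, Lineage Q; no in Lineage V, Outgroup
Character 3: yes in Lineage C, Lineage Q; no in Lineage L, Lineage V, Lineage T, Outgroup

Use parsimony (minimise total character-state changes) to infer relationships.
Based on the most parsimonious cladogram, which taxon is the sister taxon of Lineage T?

Character polarity is set by the outgroup: the derived state is whichever differs from the outgroup's state, so for Character 1 the derived state is 'no', and for the remaining characters it is 'yes'.
Only Lineage L and Lineage T show the derived state 'no' for Character 1, supporting them as a clade.
Only Lineage C, Lineage L, Lineage Q, and Lineage T show the derived state 'yes' for Character 2, supporting them as a clade.
Character 3: derived state 'yes' in Lineage C and Lineage Q only — synapomorphy for {Lineage C, Lineage Q}.
Most parsimonious ingroup topology: (((Lineage C,Lineage Q),(Lineage L,Lineage T)),Lineage V).
Lineage T and Lineage L form a cherry on this tree, so they are sister taxa.

Lineage L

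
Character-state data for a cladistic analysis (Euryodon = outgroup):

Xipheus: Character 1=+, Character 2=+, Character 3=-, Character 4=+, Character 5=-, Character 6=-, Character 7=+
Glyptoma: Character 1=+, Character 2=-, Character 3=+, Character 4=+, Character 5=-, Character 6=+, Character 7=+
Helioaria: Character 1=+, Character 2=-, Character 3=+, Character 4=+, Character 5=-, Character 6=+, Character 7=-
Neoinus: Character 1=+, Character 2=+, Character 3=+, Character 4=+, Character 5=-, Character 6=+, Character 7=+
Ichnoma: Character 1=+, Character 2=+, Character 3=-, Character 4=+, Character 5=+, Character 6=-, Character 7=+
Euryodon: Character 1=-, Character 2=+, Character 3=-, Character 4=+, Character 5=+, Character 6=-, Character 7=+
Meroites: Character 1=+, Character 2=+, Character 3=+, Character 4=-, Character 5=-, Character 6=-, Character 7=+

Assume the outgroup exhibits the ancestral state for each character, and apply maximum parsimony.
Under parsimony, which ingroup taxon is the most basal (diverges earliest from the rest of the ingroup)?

Character polarity is set by the outgroup: the derived state is whichever differs from the outgroup's state, so for Character 2, Character 4, Character 5, Character 7 the derived state is '-', and for the remaining characters it is '+'.
Character 1 (derived state '+') is shared by all ingroup taxa — unites the whole ingroup.
Character 2 (derived state '-') is shared by Glyptoma and Helioaria — a synapomorphy uniting that clade.
Character 3: derived state '+' in Glyptoma, Helioaria, Meroites, and Neoinus only — synapomorphy for {Glyptoma, Helioaria, Meroites, Neoinus}.
Character 4 (derived state '-') is unique to Meroites (autapomorphy; uninformative for grouping).
Character 5: derived state '-' in Glyptoma, Helioaria, Meroites, Neoinus, and Xipheus only — synapomorphy for {Glyptoma, Helioaria, Meroites, Neoinus, Xipheus}.
Character 6: derived state '+' in Glyptoma, Helioaria, and Neoinus only — synapomorphy for {Glyptoma, Helioaria, Neoinus}.
Character 7 (derived state '-') is unique to Helioaria (autapomorphy; uninformative for grouping).
Most parsimonious ingroup topology: (((((Glyptoma,Helioaria),Neoinus),Meroites),Xipheus),Ichnoma).
Ichnoma is sister to the clade containing all other ingroup taxa, so it is the earliest-diverging (most basal) ingroup lineage.

Ichnoma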